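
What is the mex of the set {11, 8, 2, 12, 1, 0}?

3

The values 0, 1, 2 are all present; 3 is the first non-negative integer missing from the set.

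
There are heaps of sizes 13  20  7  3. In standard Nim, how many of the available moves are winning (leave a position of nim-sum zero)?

1

Nim-sum: 13 ⊕ 20 ⊕ 7 ⊕ 3 = 29.
The overall nim-sum is X = 29. A heap of size p has a winning move iff p XOR X < p (reduce it to p XOR X).
  13: 13 XOR 29 = 16 ≥ 13 — no move.
  20: 20 XOR 29 = 9 < 20 — winning move (to 9).
  7: 7 XOR 29 = 26 ≥ 7 — no move.
  3: 3 XOR 29 = 30 ≥ 3 — no move.
That gives 1 winning move.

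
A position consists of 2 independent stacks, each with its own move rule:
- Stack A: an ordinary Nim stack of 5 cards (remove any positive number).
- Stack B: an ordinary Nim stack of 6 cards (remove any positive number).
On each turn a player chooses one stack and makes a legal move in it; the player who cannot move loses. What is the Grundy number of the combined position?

Stack A is a plain Nim stack of size 5, so its Grundy value is 5.
Stack B is a plain Nim stack of size 6, so its Grundy value is 6.
The value of a disjunctive sum is the nim-sum of the parts.
Combined value = 5 XOR 6 = 3.

3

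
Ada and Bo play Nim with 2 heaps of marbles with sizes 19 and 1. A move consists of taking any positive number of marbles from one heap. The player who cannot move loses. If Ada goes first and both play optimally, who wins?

Ada wins

Compute the nim-sum pairwise:
19 XOR 1 = 18
The nim-sum is 18 ≠ 0, so this is an N-position: the player to move can win; Ada has a winning move.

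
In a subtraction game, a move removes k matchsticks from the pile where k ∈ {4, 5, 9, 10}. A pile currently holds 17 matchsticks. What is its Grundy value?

Build the Grundy sequence with g(k) = mex{g(k−s) : s ∈ {4, 5, 9, 10}, s ≤ k}:
k:     0  1  2  3  4  5  6  7  8  9 10 11 12 13 14 15 16 17
g(k):  0  0  0  0  1  1  1  1  2  2  2  2  3  3  0  0  0  0
So g(17) = 0.

0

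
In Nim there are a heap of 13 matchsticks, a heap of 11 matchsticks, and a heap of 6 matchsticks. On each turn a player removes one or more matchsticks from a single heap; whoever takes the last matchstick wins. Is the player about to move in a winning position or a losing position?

Losing position

Nim-sum: 13 XOR 11 XOR 6 = 0.
The nim-sum is 0, so this is a P-position: the player to move is in a losing position under optimal play.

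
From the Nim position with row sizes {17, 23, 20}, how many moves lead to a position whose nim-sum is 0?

3

Compute the nim-sum pairwise:
17 ⊕ 23 = 6
6 ⊕ 20 = 18
The overall nim-sum is X = 18. A row of size p has a winning move iff p XOR X < p (reduce it to p XOR X).
  17: 17 XOR 18 = 3 < 17 — winning move (to 3).
  23: 23 XOR 18 = 5 < 23 — winning move (to 5).
  20: 20 XOR 18 = 6 < 20 — winning move (to 6).
That gives 3 winning moves.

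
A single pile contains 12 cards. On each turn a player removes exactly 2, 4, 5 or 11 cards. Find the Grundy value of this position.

2

Build the Grundy sequence with g(k) = mex{g(k−s) : s ∈ {2, 4, 5, 11}, s ≤ k}:
k:     0  1  2  3  4  5  6  7  8  9 10 11 12
g(k):  0  0  1  1  2  2  3  0  0  1  1  2  2
So g(12) = 2.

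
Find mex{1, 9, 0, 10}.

2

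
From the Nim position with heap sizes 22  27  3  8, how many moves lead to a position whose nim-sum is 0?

Compute the nim-sum pairwise:
22 ⊕ 27 = 13
13 ⊕ 3 = 14
14 ⊕ 8 = 6
The overall nim-sum is X = 6. A heap of size p has a winning move iff p XOR X < p (reduce it to p XOR X).
  22: 22 XOR 6 = 16 < 22 — winning move (to 16).
  27: 27 XOR 6 = 29 ≥ 27 — no move.
  3: 3 XOR 6 = 5 ≥ 3 — no move.
  8: 8 XOR 6 = 14 ≥ 8 — no move.
That gives 1 winning move.

1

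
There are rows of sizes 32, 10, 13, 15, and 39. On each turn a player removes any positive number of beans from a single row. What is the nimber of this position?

15

Compute the nim-sum pairwise:
32 XOR 10 = 42
42 XOR 13 = 39
39 XOR 15 = 40
40 XOR 39 = 15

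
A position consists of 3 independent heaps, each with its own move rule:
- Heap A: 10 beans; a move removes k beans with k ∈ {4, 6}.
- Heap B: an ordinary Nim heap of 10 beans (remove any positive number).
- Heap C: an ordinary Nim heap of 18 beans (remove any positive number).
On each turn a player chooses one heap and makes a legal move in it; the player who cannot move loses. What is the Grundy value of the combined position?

24

Build the Grundy sequence for heap A with g(k) = mex{g(k−s) : s ∈ {4, 6}, s ≤ k}:
g(0) = mex{} = 0
g(1) = mex{} = 0
g(2) = mex{} = 0
g(3) = mex{} = 0
g(4) = mex{0} = 1
g(5) = mex{0} = 1
g(6) = mex{0} = 1
g(7) = mex{0} = 1
g(8) = mex{0,1} = 2
g(9) = mex{0,1} = 2
g(10) = mex{1} = 0
So g(10) = 0.
Heap B is a plain Nim heap of size 10, so its Grundy value is 10.
Heap C is a plain Nim heap of size 18, so its Grundy value is 18.
By the Sprague-Grundy theorem, the Grundy value of a sum of independent games is the XOR of the component values.
Combined value = 0 ⊕ 10 ⊕ 18 = 24.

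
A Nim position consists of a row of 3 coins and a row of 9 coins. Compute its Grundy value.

10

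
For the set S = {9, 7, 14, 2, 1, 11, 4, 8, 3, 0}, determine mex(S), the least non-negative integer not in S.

5

The values 0, 1, 2, 3, 4 are all present; 5 is the first non-negative integer missing from the set.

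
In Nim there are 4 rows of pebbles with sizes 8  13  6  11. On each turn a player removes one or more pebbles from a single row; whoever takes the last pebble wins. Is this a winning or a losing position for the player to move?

Winning position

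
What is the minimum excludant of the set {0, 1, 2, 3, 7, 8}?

4

The values 0, 1, 2, 3 are all present; 4 is the first non-negative integer missing from the set.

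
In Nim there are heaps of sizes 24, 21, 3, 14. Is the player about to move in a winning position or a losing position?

Compute the nim-sum pairwise:
24 ⊕ 21 = 13
13 ⊕ 3 = 14
14 ⊕ 14 = 0
The nim-sum is 0, so this is a P-position: the player to move is in a losing position under optimal play.

Losing position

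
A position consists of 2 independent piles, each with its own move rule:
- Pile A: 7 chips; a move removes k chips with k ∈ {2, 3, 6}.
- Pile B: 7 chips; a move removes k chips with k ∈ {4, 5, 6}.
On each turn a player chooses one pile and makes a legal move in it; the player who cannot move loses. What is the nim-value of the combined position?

Build the Grundy sequence for pile A with g(k) = mex{g(k−s) : s ∈ {2, 3, 6}, s ≤ k}:
k:     0  1  2  3  4  5  6  7
g(k):  0  0  1  1  2  0  3  1
So g(7) = 1.
Grundy values for pile B (subtraction set {4, 5, 6}):
g(0) = mex{} = 0
g(1) = mex{} = 0
g(2) = mex{} = 0
g(3) = mex{} = 0
g(4) = mex{0} = 1
g(5) = mex{0} = 1
g(6) = mex{0} = 1
g(7) = mex{0} = 1
So g(7) = 1.
By the Sprague-Grundy theorem, the Grundy value of a sum of independent games is the XOR of the component values.
Combined value = 1 ⊕ 1 = 0.

0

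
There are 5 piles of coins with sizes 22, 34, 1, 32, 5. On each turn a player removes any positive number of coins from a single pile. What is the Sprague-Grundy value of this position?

In binary:
  010110  (22)
  100010  (34)
  000001  (1)
  100000  (32)
  000101  (5)
  ------
  010000  (16)

16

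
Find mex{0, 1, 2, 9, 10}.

The values 0, 1, 2 are all present; 3 is the first non-negative integer missing from the set.

3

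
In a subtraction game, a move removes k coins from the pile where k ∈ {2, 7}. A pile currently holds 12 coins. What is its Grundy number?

1

Compute g(0), g(1), … for moves {2, 7}:
k:     0  1  2  3  4  5  6  7  8  9 10 11 12
g(k):  0  0  1  1  0  0  1  1  2  0  0  1  1
So g(12) = 1.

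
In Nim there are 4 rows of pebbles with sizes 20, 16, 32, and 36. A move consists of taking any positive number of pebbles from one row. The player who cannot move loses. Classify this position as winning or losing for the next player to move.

In binary:
  010100  (20)
  010000  (16)
  100000  (32)
  100100  (36)
  ------
  000000  (0)
The nim-sum is 0, so this is a P-position: the player to move is in a losing position under optimal play.

Losing position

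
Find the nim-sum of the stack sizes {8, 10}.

Nim-sum: 8 ⊕ 10 = 2.

2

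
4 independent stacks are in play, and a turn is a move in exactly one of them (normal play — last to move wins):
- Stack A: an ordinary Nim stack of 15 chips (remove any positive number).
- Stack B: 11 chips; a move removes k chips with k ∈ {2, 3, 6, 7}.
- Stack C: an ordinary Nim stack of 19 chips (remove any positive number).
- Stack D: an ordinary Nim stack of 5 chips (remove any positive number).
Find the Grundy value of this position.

24

Stack A is a plain Nim stack of size 15, so its Grundy value is 15.
Grundy values for stack B (subtraction set {2, 3, 6, 7}):
g(0) = mex{} = 0
g(1) = mex{} = 0
g(2) = mex{0} = 1
g(3) = mex{0} = 1
g(4) = mex{0,1} = 2
g(5) = mex{1} = 0
g(6) = mex{0,1,2} = 3
g(7) = mex{0,2} = 1
g(8) = mex{0,1,3} = 2
g(9) = mex{1,3} = 0
g(10) = mex{1,2} = 0
g(11) = mex{0,2} = 1
So g(11) = 1.
Stack C is a plain Nim stack of size 19, so its Grundy value is 19.
Stack D is a plain Nim stack of size 5, so its Grundy value is 5.
The value of a disjunctive sum is the nim-sum of the parts.
Combined value = 15 XOR 1 XOR 19 XOR 5 = 24.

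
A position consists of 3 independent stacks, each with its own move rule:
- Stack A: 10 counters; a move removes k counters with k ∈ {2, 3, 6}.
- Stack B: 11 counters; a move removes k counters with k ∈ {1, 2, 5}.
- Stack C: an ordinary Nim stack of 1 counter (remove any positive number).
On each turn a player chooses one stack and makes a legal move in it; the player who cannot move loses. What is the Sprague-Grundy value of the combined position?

3

Build the Grundy sequence for stack A with g(k) = mex{g(k−s) : s ∈ {2, 3, 6}, s ≤ k}:
g(0) = mex{} = 0
g(1) = mex{} = 0
g(2) = mex{0} = 1
g(3) = mex{0} = 1
g(4) = mex{0,1} = 2
g(5) = mex{1} = 0
g(6) = mex{0,1,2} = 3
g(7) = mex{0,2} = 1
g(8) = mex{0,1,3} = 2
g(9) = mex{1,3} = 0
g(10) = mex{1,2} = 0
So g(10) = 0.
For stack B, compute g(0), g(1), … with moves {1, 2, 5}:
k:     0  1  2  3  4  5  6  7  8  9 10 11
g(k):  0  1  2  0  1  2  0  1  2  0  1  2
So g(11) = 2.
Stack C is a plain Nim stack of size 1, so its Grundy value is 1.
By the Sprague-Grundy theorem, the Grundy value of a sum of independent games is the XOR of the component values.
Combined value = 0 ⊕ 2 ⊕ 1 = 3.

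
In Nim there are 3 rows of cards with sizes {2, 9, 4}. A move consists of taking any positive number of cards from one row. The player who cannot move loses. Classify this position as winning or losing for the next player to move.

Winning position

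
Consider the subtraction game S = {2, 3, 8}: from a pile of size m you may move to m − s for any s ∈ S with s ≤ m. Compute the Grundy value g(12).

1

Grundy values for subtraction set {2, 3, 8}:
g(0) = mex{} = 0
g(1) = mex{} = 0
g(2) = mex{0} = 1
g(3) = mex{0} = 1
g(4) = mex{0,1} = 2
g(5) = mex{1} = 0
g(6) = mex{1,2} = 0
g(7) = mex{0,2} = 1
g(8) = mex{0} = 1
g(9) = mex{0,1} = 2
g(10) = mex{1} = 0
g(11) = mex{1,2} = 0
g(12) = mex{0,2} = 1
So g(12) = 1.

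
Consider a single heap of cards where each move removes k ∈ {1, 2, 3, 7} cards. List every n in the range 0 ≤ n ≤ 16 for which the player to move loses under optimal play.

0, 4, 8, 12, 16

Build the Grundy sequence with g(k) = mex{g(k−s) : s ∈ {1, 2, 3, 7}, s ≤ k}:
k:     0  1  2  3  4  5  6  7  8  9 10 11 12 13 14 15 16
g(k):  0  1  2  3  0  1  2  3  0  1  2  3  0  1  2  3  0
The P-positions (g = 0) in 0..16 are 0, 4, 8, 12, 16.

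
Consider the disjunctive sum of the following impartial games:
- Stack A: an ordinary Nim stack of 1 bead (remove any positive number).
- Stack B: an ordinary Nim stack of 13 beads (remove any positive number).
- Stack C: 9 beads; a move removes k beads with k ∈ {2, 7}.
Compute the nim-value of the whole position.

Stack A is a plain Nim stack of size 1, so its Grundy value is 1.
Stack B is a plain Nim stack of size 13, so its Grundy value is 13.
Build the Grundy sequence for stack C with g(k) = mex{g(k−s) : s ∈ {2, 7}, s ≤ k}:
g(0) = mex{} = 0
g(1) = mex{} = 0
g(2) = mex{0} = 1
g(3) = mex{0} = 1
g(4) = mex{1} = 0
g(5) = mex{1} = 0
g(6) = mex{0} = 1
g(7) = mex{0} = 1
g(8) = mex{0,1} = 2
g(9) = mex{1} = 0
So g(9) = 0.
The value of a disjunctive sum is the nim-sum of the parts.
Combined value = 1 XOR 13 XOR 0 = 12.

12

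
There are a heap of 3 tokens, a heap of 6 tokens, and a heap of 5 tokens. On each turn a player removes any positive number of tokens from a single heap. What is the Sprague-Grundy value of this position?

0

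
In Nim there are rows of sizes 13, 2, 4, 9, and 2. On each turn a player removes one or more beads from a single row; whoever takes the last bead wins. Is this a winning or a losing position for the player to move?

Losing position

Nim-sum: 13 ⊕ 2 ⊕ 4 ⊕ 9 ⊕ 2 = 0.
The nim-sum is 0, so this is a P-position: the player to move is in a losing position under optimal play.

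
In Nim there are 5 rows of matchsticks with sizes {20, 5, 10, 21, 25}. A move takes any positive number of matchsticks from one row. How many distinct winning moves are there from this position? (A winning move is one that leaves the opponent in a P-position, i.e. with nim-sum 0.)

3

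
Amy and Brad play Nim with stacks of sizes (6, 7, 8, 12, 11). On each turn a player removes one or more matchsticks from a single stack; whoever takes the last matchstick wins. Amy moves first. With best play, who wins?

Amy wins

In binary:
  0110  (6)
  0111  (7)
  1000  (8)
  1100  (12)
  1011  (11)
  ----
  1110  (14)
The nim-sum is 14 ≠ 0, so this is an N-position: the player to move can win; Amy has a winning move.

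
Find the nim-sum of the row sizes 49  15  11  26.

Compute the nim-sum pairwise:
49 XOR 15 = 62
62 XOR 11 = 53
53 XOR 26 = 47

47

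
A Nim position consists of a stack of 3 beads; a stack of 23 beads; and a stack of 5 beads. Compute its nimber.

17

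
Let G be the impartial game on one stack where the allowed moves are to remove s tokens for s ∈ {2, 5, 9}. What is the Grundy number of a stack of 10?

1

Grundy values for subtraction set {2, 5, 9}:
g(0) = mex{} = 0
g(1) = mex{} = 0
g(2) = mex{0} = 1
g(3) = mex{0} = 1
g(4) = mex{1} = 0
g(5) = mex{0,1} = 2
g(6) = mex{0} = 1
g(7) = mex{1,2} = 0
g(8) = mex{1} = 0
g(9) = mex{0} = 1
g(10) = mex{0,2} = 1
So g(10) = 1.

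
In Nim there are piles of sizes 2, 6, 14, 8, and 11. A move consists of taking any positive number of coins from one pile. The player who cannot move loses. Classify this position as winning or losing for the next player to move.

Winning position

Compute the nim-sum pairwise:
2 ^ 6 = 4
4 ^ 14 = 10
10 ^ 8 = 2
2 ^ 11 = 9
The nim-sum is 9 ≠ 0, so this is an N-position: the player to move can win.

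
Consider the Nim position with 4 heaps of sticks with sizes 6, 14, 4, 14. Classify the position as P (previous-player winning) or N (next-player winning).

N-position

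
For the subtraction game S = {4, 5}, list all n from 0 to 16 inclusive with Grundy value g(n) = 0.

0, 1, 2, 3, 9, 10, 11, 12

Compute g(0), g(1), … for moves {4, 5}:
k:     0  1  2  3  4  5  6  7  8  9 10 11 12 13 14 15 16
g(k):  0  0  0  0  1  1  1  1  2  0  0  0  0  1  1  1  1
The P-positions (g = 0) in 0..16 are 0, 1, 2, 3, 9, 10, 11, 12.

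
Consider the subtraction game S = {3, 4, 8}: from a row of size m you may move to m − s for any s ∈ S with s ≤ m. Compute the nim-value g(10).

1

Compute g(0), g(1), … for moves {3, 4, 8}:
k:     0  1  2  3  4  5  6  7  8  9 10
g(k):  0  0  0  1  1  1  2  0  2  3  1
So g(10) = 1.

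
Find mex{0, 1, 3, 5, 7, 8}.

2

The values 0, 1 are all present; 2 is the first non-negative integer missing from the set.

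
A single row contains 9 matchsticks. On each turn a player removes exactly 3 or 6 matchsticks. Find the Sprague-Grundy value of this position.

0

Compute g(0), g(1), … for moves {3, 6}:
g(0) = mex{} = 0
g(1) = mex{} = 0
g(2) = mex{} = 0
g(3) = mex{0} = 1
g(4) = mex{0} = 1
g(5) = mex{0} = 1
g(6) = mex{0,1} = 2
g(7) = mex{0,1} = 2
g(8) = mex{0,1} = 2
g(9) = mex{1,2} = 0
So g(9) = 0.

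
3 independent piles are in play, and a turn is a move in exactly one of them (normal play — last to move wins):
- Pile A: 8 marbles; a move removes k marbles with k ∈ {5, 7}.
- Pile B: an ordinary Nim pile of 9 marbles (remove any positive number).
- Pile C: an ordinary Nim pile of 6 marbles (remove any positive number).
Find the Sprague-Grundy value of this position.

14

For pile A, compute g(0), g(1), … with moves {5, 7}:
g(0) = mex{} = 0
g(1) = mex{} = 0
g(2) = mex{} = 0
g(3) = mex{} = 0
g(4) = mex{} = 0
g(5) = mex{0} = 1
g(6) = mex{0} = 1
g(7) = mex{0} = 1
g(8) = mex{0} = 1
So g(8) = 1.
Pile B is a plain Nim pile of size 9, so its Grundy value is 9.
Pile C is a plain Nim pile of size 6, so its Grundy value is 6.
By the Sprague-Grundy theorem, the Grundy value of a sum of independent games is the XOR of the component values.
Combined value = 1 ⊕ 9 ⊕ 6 = 14.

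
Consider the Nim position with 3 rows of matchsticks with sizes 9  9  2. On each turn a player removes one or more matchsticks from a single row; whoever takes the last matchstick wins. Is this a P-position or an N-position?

Write each in binary and XOR column by column:
  1001  (9)
  1001  (9)
  0010  (2)
  ----
  0010  (2)
The nim-sum is 2 ≠ 0, so this is an N-position: the player to move can win.

N-position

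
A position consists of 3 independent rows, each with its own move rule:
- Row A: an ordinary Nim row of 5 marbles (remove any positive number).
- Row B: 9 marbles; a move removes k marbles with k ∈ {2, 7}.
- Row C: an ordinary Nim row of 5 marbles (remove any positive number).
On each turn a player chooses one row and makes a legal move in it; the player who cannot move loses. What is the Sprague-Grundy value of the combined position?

Row A is a plain Nim row of size 5, so its Grundy value is 5.
Grundy values for row B (subtraction set {2, 7}):
k:     0  1  2  3  4  5  6  7  8  9
g(k):  0  0  1  1  0  0  1  1  2  0
So g(9) = 0.
Row C is a plain Nim row of size 5, so its Grundy value is 5.
The value of a disjunctive sum is the nim-sum of the parts.
Combined value = 5 XOR 0 XOR 5 = 0.

0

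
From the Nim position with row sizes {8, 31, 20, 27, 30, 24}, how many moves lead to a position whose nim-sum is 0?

Nim-sum: 8 ^ 31 ^ 20 ^ 27 ^ 30 ^ 24 = 30.
The overall nim-sum is X = 30. A row of size p has a winning move iff p XOR X < p (reduce it to p XOR X).
  8: 8 XOR 30 = 22 ≥ 8 — no move.
  31: 31 XOR 30 = 1 < 31 — winning move (to 1).
  20: 20 XOR 30 = 10 < 20 — winning move (to 10).
  27: 27 XOR 30 = 5 < 27 — winning move (to 5).
  30: 30 XOR 30 = 0 < 30 — winning move (to 0).
  24: 24 XOR 30 = 6 < 24 — winning move (to 6).
That gives 5 winning moves.

5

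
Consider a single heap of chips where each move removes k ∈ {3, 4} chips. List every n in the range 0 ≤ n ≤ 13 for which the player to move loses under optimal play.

Build the Grundy sequence with g(k) = mex{g(k−s) : s ∈ {3, 4}, s ≤ k}:
k:     0  1  2  3  4  5  6  7  8  9 10 11 12 13
g(k):  0  0  0  1  1  1  2  0  0  0  1  1  1  2
The P-positions (g = 0) in 0..13 are 0, 1, 2, 7, 8, 9.

0, 1, 2, 7, 8, 9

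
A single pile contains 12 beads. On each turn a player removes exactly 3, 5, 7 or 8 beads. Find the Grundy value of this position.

0

Build the Grundy sequence with g(k) = mex{g(k−s) : s ∈ {3, 5, 7, 8}, s ≤ k}:
g(0) = mex{} = 0
g(1) = mex{} = 0
g(2) = mex{} = 0
g(3) = mex{0} = 1
g(4) = mex{0} = 1
g(5) = mex{0} = 1
g(6) = mex{0,1} = 2
g(7) = mex{0,1} = 2
g(8) = mex{0,1} = 2
g(9) = mex{0,1,2} = 3
g(10) = mex{0,1,2} = 3
g(11) = mex{1,2} = 0
g(12) = mex{1,2,3} = 0
So g(12) = 0.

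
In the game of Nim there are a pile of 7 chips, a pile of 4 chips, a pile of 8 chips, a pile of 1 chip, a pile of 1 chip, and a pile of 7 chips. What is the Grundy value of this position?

Compute the nim-sum pairwise:
7 ^ 4 = 3
3 ^ 8 = 11
11 ^ 1 = 10
10 ^ 1 = 11
11 ^ 7 = 12

12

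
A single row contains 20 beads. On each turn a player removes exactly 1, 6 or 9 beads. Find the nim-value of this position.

Grundy values for subtraction set {1, 6, 9}:
k:     0  1  2  3  4  5  6  7  8  9 10 11 12 13 14 15 16 17 18 19 20
g(k):  0  1  0  1  0  1  2  0  1  2  3  2  0  1  0  1  2  0  1  0  1
So g(20) = 1.

1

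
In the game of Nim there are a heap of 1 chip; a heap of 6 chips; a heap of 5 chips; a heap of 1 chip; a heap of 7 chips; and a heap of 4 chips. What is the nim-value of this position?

Compute the nim-sum pairwise:
1 ⊕ 6 = 7
7 ⊕ 5 = 2
2 ⊕ 1 = 3
3 ⊕ 7 = 4
4 ⊕ 4 = 0

0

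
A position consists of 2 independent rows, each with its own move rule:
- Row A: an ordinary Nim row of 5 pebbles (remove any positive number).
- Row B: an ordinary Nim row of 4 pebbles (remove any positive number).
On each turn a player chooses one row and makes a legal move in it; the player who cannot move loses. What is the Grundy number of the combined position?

1

Row A is a plain Nim row of size 5, so its Grundy value is 5.
Row B is a plain Nim row of size 4, so its Grundy value is 4.
The value of a disjunctive sum is the nim-sum of the parts.
Combined value = 5 XOR 4 = 1.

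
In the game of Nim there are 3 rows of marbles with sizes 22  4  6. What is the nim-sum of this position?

Nim-sum: 22 XOR 4 XOR 6 = 20.

20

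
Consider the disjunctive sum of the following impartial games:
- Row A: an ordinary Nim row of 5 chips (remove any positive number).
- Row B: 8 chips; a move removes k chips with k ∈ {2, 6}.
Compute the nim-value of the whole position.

5

Row A is a plain Nim row of size 5, so its Grundy value is 5.
For row B, compute g(0), g(1), … with moves {2, 6}:
k:     0  1  2  3  4  5  6  7  8
g(k):  0  0  1  1  0  0  1  1  0
So g(8) = 0.
By the Sprague-Grundy theorem, the Grundy value of a sum of independent games is the XOR of the component values.
Combined value = 5 XOR 0 = 5.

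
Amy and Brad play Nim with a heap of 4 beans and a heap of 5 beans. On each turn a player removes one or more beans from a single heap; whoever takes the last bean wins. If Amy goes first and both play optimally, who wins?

Compute the nim-sum pairwise:
4 ^ 5 = 1
The nim-sum is 1 ≠ 0, so this is an N-position: the player to move can win; Amy has a winning move.

Amy wins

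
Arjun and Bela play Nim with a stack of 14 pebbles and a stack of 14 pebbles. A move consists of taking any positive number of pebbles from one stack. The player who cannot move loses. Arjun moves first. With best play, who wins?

Nim-sum: 14 ⊕ 14 = 0.
The nim-sum is 0, so this is a P-position: the player to move is in a losing position under optimal play; Arjun is about to move from it and so loses — Bela wins.

Bela wins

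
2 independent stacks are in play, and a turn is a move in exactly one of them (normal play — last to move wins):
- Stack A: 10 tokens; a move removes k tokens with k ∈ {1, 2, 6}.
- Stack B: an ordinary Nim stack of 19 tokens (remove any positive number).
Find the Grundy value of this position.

Grundy values for stack A (subtraction set {1, 2, 6}):
k:     0  1  2  3  4  5  6  7  8  9 10
g(k):  0  1  2  0  1  2  3  0  1  2  0
So g(10) = 0.
Stack B is a plain Nim stack of size 19, so its Grundy value is 19.
The value of a disjunctive sum is the nim-sum of the parts.
Combined value = 0 ⊕ 19 = 19.

19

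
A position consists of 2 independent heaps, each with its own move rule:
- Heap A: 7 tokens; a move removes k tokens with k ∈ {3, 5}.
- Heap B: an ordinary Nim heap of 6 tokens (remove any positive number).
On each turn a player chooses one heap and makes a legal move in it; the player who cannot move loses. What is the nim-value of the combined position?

Grundy values for heap A (subtraction set {3, 5}):
k:     0  1  2  3  4  5  6  7
g(k):  0  0  0  1  1  1  2  2
So g(7) = 2.
Heap B is a plain Nim heap of size 6, so its Grundy value is 6.
The value of a disjunctive sum is the nim-sum of the parts.
Combined value = 2 ⊕ 6 = 4.

4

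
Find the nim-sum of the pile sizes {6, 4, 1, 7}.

Nim-sum: 6 XOR 4 XOR 1 XOR 7 = 4.

4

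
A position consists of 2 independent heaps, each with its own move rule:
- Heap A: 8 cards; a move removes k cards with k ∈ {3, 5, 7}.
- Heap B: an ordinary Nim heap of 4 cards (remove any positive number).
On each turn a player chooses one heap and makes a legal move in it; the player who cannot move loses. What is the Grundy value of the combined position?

For heap A, compute g(0), g(1), … with moves {3, 5, 7}:
k:     0  1  2  3  4  5  6  7  8
g(k):  0  0  0  1  1  1  2  2  2
So g(8) = 2.
Heap B is a plain Nim heap of size 4, so its Grundy value is 4.
By the Sprague-Grundy theorem, the Grundy value of a sum of independent games is the XOR of the component values.
Combined value = 2 XOR 4 = 6.

6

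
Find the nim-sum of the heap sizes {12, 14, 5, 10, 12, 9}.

8

Compute the nim-sum pairwise:
12 ^ 14 = 2
2 ^ 5 = 7
7 ^ 10 = 13
13 ^ 12 = 1
1 ^ 9 = 8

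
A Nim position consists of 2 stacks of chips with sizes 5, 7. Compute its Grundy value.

In binary:
  101  (5)
  111  (7)
  ---
  010  (2)

2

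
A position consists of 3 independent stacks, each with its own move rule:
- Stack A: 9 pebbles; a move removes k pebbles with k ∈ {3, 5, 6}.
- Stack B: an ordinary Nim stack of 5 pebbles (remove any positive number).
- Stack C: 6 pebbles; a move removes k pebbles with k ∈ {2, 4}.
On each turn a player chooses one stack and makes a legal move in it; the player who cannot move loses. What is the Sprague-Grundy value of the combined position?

Build the Grundy sequence for stack A with g(k) = mex{g(k−s) : s ∈ {3, 5, 6}, s ≤ k}:
k:     0  1  2  3  4  5  6  7  8  9
g(k):  0  0  0  1  1  1  2  2  2  0
So g(9) = 0.
Stack B is a plain Nim stack of size 5, so its Grundy value is 5.
Build the Grundy sequence for stack C with g(k) = mex{g(k−s) : s ∈ {2, 4}, s ≤ k}:
g(0) = mex{} = 0
g(1) = mex{} = 0
g(2) = mex{0} = 1
g(3) = mex{0} = 1
g(4) = mex{0,1} = 2
g(5) = mex{0,1} = 2
g(6) = mex{1,2} = 0
So g(6) = 0.
By the Sprague-Grundy theorem, the Grundy value of a sum of independent games is the XOR of the component values.
Combined value = 0 XOR 5 XOR 0 = 5.

5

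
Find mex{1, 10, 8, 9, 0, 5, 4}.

2

The values 0, 1 are all present; 2 is the first non-negative integer missing from the set.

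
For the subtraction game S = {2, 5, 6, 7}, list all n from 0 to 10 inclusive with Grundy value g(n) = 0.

0, 1, 4

Grundy values for subtraction set {2, 5, 6, 7}:
g(0) = mex{} = 0
g(1) = mex{} = 0
g(2) = mex{0} = 1
g(3) = mex{0} = 1
g(4) = mex{1} = 0
g(5) = mex{0,1} = 2
g(6) = mex{0} = 1
g(7) = mex{0,1,2} = 3
g(8) = mex{0,1} = 2
g(9) = mex{0,1,3} = 2
g(10) = mex{0,1,2} = 3
The P-positions (g = 0) in 0..10 are 0, 1, 4.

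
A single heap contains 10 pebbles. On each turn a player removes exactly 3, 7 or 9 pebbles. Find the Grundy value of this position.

3

Grundy values for subtraction set {3, 7, 9}:
k:     0  1  2  3  4  5  6  7  8  9 10
g(k):  0  0  0  1  1  1  0  2  2  1  3
So g(10) = 3.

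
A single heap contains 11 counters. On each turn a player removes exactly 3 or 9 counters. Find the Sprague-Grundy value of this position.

1

Grundy values for subtraction set {3, 9}:
k:     0  1  2  3  4  5  6  7  8  9 10 11
g(k):  0  0  0  1  1  1  0  0  0  1  1  1
So g(11) = 1.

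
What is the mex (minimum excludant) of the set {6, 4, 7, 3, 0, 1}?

2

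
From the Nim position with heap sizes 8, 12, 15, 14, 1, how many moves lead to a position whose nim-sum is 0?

3

Compute the nim-sum pairwise:
8 ^ 12 = 4
4 ^ 15 = 11
11 ^ 14 = 5
5 ^ 1 = 4
The overall nim-sum is X = 4. A heap of size p has a winning move iff p XOR X < p (reduce it to p XOR X).
  8: 8 XOR 4 = 12 ≥ 8 — no move.
  12: 12 XOR 4 = 8 < 12 — winning move (to 8).
  15: 15 XOR 4 = 11 < 15 — winning move (to 11).
  14: 14 XOR 4 = 10 < 14 — winning move (to 10).
  1: 1 XOR 4 = 5 ≥ 1 — no move.
That gives 3 winning moves.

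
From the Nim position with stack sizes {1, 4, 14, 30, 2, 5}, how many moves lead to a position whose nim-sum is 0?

1

Compute the nim-sum pairwise:
1 ^ 4 = 5
5 ^ 14 = 11
11 ^ 30 = 21
21 ^ 2 = 23
23 ^ 5 = 18
The overall nim-sum is X = 18. A stack of size p has a winning move iff p XOR X < p (reduce it to p XOR X).
  1: 1 XOR 18 = 19 ≥ 1 — no move.
  4: 4 XOR 18 = 22 ≥ 4 — no move.
  14: 14 XOR 18 = 28 ≥ 14 — no move.
  30: 30 XOR 18 = 12 < 30 — winning move (to 12).
  2: 2 XOR 18 = 16 ≥ 2 — no move.
  5: 5 XOR 18 = 23 ≥ 5 — no move.
That gives 1 winning move.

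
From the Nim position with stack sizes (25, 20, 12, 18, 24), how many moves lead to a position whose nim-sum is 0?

3

Write each in binary and XOR column by column:
  11001  (25)
  10100  (20)
  01100  (12)
  10010  (18)
  11000  (24)
  -----
  01011  (11)
The overall nim-sum is X = 11. A stack of size p has a winning move iff p XOR X < p (reduce it to p XOR X).
  25: 25 XOR 11 = 18 < 25 — winning move (to 18).
  20: 20 XOR 11 = 31 ≥ 20 — no move.
  12: 12 XOR 11 = 7 < 12 — winning move (to 7).
  18: 18 XOR 11 = 25 ≥ 18 — no move.
  24: 24 XOR 11 = 19 < 24 — winning move (to 19).
That gives 3 winning moves.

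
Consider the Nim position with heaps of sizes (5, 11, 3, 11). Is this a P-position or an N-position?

Write each in binary and XOR column by column:
  0101  (5)
  1011  (11)
  0011  (3)
  1011  (11)
  ----
  0110  (6)
The nim-sum is 6 ≠ 0, so this is an N-position: the player to move can win.

N-position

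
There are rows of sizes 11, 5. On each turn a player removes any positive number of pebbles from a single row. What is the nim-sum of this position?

14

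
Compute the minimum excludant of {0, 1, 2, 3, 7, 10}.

4

The values 0, 1, 2, 3 are all present; 4 is the first non-negative integer missing from the set.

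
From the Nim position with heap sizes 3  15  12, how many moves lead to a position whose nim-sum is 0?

0

Nim-sum: 3 ^ 15 ^ 12 = 0.
The nim-sum is already 0, so every move leaves a nonzero nim-sum — there are no winning moves.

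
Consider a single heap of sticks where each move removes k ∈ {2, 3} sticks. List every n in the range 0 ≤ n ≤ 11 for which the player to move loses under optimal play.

Build the Grundy sequence with g(k) = mex{g(k−s) : s ∈ {2, 3}, s ≤ k}:
g(0) = mex{} = 0
g(1) = mex{} = 0
g(2) = mex{0} = 1
g(3) = mex{0} = 1
g(4) = mex{0,1} = 2
g(5) = mex{1} = 0
g(6) = mex{1,2} = 0
g(7) = mex{0,2} = 1
g(8) = mex{0} = 1
g(9) = mex{0,1} = 2
g(10) = mex{1} = 0
g(11) = mex{1,2} = 0
The P-positions (g = 0) in 0..11 are 0, 1, 5, 6, 10, 11.

0, 1, 5, 6, 10, 11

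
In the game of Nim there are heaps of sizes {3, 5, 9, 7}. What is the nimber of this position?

8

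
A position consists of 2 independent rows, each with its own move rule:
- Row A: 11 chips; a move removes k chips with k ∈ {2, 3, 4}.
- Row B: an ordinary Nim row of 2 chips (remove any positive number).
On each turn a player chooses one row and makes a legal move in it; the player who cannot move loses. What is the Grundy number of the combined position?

For row A, compute g(0), g(1), … with moves {2, 3, 4}:
k:     0  1  2  3  4  5  6  7  8  9 10 11
g(k):  0  0  1  1  2  2  0  0  1  1  2  2
So g(11) = 2.
Row B is a plain Nim row of size 2, so its Grundy value is 2.
The value of a disjunctive sum is the nim-sum of the parts.
Combined value = 2 XOR 2 = 0.

0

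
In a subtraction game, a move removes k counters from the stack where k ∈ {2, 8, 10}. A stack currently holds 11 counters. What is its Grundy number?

3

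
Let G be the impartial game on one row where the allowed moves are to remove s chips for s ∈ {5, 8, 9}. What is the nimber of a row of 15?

0

Grundy values for subtraction set {5, 8, 9}:
k:     0  1  2  3  4  5  6  7  8  9 10 11 12 13 14 15
g(k):  0  0  0  0  0  1  1  1  1  1  2  2  2  2  0  0
So g(15) = 0.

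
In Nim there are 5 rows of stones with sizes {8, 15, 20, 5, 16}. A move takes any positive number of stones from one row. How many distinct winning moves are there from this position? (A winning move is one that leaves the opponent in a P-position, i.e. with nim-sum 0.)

3

Write each in binary and XOR column by column:
  01000  (8)
  01111  (15)
  10100  (20)
  00101  (5)
  10000  (16)
  -----
  00110  (6)
The overall nim-sum is X = 6. A row of size p has a winning move iff p XOR X < p (reduce it to p XOR X).
  8: 8 XOR 6 = 14 ≥ 8 — no move.
  15: 15 XOR 6 = 9 < 15 — winning move (to 9).
  20: 20 XOR 6 = 18 < 20 — winning move (to 18).
  5: 5 XOR 6 = 3 < 5 — winning move (to 3).
  16: 16 XOR 6 = 22 ≥ 16 — no move.
That gives 3 winning moves.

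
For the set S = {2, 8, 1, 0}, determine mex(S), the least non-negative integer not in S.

3

The values 0, 1, 2 are all present; 3 is the first non-negative integer missing from the set.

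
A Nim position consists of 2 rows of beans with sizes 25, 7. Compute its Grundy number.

30

Nim-sum: 25 ⊕ 7 = 30.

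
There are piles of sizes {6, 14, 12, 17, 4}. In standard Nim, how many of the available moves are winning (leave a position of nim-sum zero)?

1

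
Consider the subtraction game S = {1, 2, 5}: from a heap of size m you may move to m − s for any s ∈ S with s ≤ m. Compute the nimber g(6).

0

Compute g(0), g(1), … for moves {1, 2, 5}:
g(0) = mex{} = 0
g(1) = mex{0} = 1
g(2) = mex{0,1} = 2
g(3) = mex{1,2} = 0
g(4) = mex{0,2} = 1
g(5) = mex{0,1} = 2
g(6) = mex{1,2} = 0
So g(6) = 0.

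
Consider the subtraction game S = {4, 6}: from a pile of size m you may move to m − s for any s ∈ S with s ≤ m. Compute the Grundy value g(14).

1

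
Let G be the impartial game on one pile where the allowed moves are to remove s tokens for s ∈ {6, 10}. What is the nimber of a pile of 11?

Grundy values for subtraction set {6, 10}:
k:     0  1  2  3  4  5  6  7  8  9 10 11
g(k):  0  0  0  0  0  0  1  1  1  1  1  1
So g(11) = 1.

1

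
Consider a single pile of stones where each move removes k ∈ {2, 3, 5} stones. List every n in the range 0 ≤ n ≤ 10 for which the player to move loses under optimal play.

0, 1, 7, 8

Grundy values for subtraction set {2, 3, 5}:
k:     0  1  2  3  4  5  6  7  8  9 10
g(k):  0  0  1  1  2  2  3  0  0  1  1
The P-positions (g = 0) in 0..10 are 0, 1, 7, 8.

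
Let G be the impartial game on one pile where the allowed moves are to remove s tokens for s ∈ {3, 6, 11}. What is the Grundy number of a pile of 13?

1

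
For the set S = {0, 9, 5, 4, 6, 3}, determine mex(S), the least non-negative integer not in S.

0 is in the set but 1 is not, so the mex is 1.

1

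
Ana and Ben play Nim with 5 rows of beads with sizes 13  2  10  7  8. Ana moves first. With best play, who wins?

Bitwise XOR of the heap sizes:
  1101  (13)
  0010  (2)
  1010  (10)
  0111  (7)
  1000  (8)
  ----
  1010  (10)
The nim-sum is 10 ≠ 0, so this is an N-position: the player to move can win; Ana has a winning move.

Ana wins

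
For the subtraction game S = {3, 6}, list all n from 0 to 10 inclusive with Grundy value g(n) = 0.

0, 1, 2, 9, 10

Grundy values for subtraction set {3, 6}:
g(0) = mex{} = 0
g(1) = mex{} = 0
g(2) = mex{} = 0
g(3) = mex{0} = 1
g(4) = mex{0} = 1
g(5) = mex{0} = 1
g(6) = mex{0,1} = 2
g(7) = mex{0,1} = 2
g(8) = mex{0,1} = 2
g(9) = mex{1,2} = 0
g(10) = mex{1,2} = 0
The P-positions (g = 0) in 0..10 are 0, 1, 2, 9, 10.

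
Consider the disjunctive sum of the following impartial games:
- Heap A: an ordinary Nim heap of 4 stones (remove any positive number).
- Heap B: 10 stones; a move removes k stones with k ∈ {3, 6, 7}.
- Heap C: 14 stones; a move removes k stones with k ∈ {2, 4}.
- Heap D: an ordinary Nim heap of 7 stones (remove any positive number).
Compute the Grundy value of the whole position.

2

Heap A is a plain Nim heap of size 4, so its Grundy value is 4.
Build the Grundy sequence for heap B with g(k) = mex{g(k−s) : s ∈ {3, 6, 7}, s ≤ k}:
g(0) = mex{} = 0
g(1) = mex{} = 0
g(2) = mex{} = 0
g(3) = mex{0} = 1
g(4) = mex{0} = 1
g(5) = mex{0} = 1
g(6) = mex{0,1} = 2
g(7) = mex{0,1} = 2
g(8) = mex{0,1} = 2
g(9) = mex{0,1,2} = 3
g(10) = mex{1,2} = 0
So g(10) = 0.
For heap C, compute g(0), g(1), … with moves {2, 4}:
g(0) = mex{} = 0
g(1) = mex{} = 0
g(2) = mex{0} = 1
g(3) = mex{0} = 1
g(4) = mex{0,1} = 2
g(5) = mex{0,1} = 2
g(6) = mex{1,2} = 0
g(7) = mex{1,2} = 0
g(8) = mex{0,2} = 1
g(9) = mex{0,2} = 1
g(10) = mex{0,1} = 2
g(11) = mex{0,1} = 2
g(12) = mex{1,2} = 0
g(13) = mex{1,2} = 0
g(14) = mex{0,2} = 1
So g(14) = 1.
Heap D is a plain Nim heap of size 7, so its Grundy value is 7.
By the Sprague-Grundy theorem, the Grundy value of a sum of independent games is the XOR of the component values.
Combined value = 4 ⊕ 0 ⊕ 1 ⊕ 7 = 2.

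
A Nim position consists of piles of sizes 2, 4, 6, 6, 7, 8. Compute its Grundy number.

Nim-sum: 2 ⊕ 4 ⊕ 6 ⊕ 6 ⊕ 7 ⊕ 8 = 9.

9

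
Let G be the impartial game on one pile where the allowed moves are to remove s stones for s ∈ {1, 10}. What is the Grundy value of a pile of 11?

0

Compute g(0), g(1), … for moves {1, 10}:
g(0) = mex{} = 0
g(1) = mex{0} = 1
g(2) = mex{1} = 0
g(3) = mex{0} = 1
g(4) = mex{1} = 0
g(5) = mex{0} = 1
g(6) = mex{1} = 0
g(7) = mex{0} = 1
g(8) = mex{1} = 0
g(9) = mex{0} = 1
g(10) = mex{0,1} = 2
g(11) = mex{1,2} = 0
So g(11) = 0.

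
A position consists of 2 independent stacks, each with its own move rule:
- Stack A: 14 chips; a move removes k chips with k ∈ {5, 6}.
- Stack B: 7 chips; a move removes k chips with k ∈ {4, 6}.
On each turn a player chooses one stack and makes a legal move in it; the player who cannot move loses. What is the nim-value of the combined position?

For stack A, compute g(0), g(1), … with moves {5, 6}:
g(0) = mex{} = 0
g(1) = mex{} = 0
g(2) = mex{} = 0
g(3) = mex{} = 0
g(4) = mex{} = 0
g(5) = mex{0} = 1
g(6) = mex{0} = 1
g(7) = mex{0} = 1
g(8) = mex{0} = 1
g(9) = mex{0} = 1
g(10) = mex{0,1} = 2
g(11) = mex{1} = 0
g(12) = mex{1} = 0
g(13) = mex{1} = 0
g(14) = mex{1} = 0
So g(14) = 0.
Grundy values for stack B (subtraction set {4, 6}):
k:     0  1  2  3  4  5  6  7
g(k):  0  0  0  0  1  1  1  1
So g(7) = 1.
By the Sprague-Grundy theorem, the Grundy value of a sum of independent games is the XOR of the component values.
Combined value = 0 ⊕ 1 = 1.

1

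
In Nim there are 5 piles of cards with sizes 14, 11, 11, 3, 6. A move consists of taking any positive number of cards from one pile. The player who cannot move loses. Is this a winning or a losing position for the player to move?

Winning position

Nim-sum: 14 ^ 11 ^ 11 ^ 3 ^ 6 = 11.
The nim-sum is 11 ≠ 0, so this is an N-position: the player to move can win.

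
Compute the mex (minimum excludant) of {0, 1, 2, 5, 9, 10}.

3

The values 0, 1, 2 are all present; 3 is the first non-negative integer missing from the set.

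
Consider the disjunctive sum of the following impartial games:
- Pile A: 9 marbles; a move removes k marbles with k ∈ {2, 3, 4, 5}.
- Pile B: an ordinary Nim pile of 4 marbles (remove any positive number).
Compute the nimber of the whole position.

Build the Grundy sequence for pile A with g(k) = mex{g(k−s) : s ∈ {2, 3, 4, 5}, s ≤ k}:
k:     0  1  2  3  4  5  6  7  8  9
g(k):  0  0  1  1  2  2  3  0  0  1
So g(9) = 1.
Pile B is a plain Nim pile of size 4, so its Grundy value is 4.
By the Sprague-Grundy theorem, the Grundy value of a sum of independent games is the XOR of the component values.
Combined value = 1 XOR 4 = 5.

5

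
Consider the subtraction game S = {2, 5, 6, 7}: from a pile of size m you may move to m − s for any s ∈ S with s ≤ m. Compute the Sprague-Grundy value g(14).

1

Build the Grundy sequence with g(k) = mex{g(k−s) : s ∈ {2, 5, 6, 7}, s ≤ k}:
k:     0  1  2  3  4  5  6  7  8  9 10 11 12 13 14
g(k):  0  0  1  1  0  2  1  3  2  2  3  3  0  0  1
So g(14) = 1.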